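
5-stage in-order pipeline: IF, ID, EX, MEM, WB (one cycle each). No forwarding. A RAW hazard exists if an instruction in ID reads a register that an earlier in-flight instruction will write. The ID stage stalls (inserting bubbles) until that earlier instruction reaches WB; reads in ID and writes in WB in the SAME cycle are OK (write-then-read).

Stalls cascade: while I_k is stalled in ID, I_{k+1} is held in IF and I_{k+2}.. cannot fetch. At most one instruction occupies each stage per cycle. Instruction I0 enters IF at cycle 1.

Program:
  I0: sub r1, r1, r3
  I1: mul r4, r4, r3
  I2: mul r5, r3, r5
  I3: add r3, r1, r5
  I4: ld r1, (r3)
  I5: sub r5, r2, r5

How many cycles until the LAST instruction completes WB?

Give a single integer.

Answer: 14

Derivation:
I0 sub r1 <- r1,r3: IF@1 ID@2 stall=0 (-) EX@3 MEM@4 WB@5
I1 mul r4 <- r4,r3: IF@2 ID@3 stall=0 (-) EX@4 MEM@5 WB@6
I2 mul r5 <- r3,r5: IF@3 ID@4 stall=0 (-) EX@5 MEM@6 WB@7
I3 add r3 <- r1,r5: IF@4 ID@5 stall=2 (RAW on I2.r5 (WB@7)) EX@8 MEM@9 WB@10
I4 ld r1 <- r3: IF@5 ID@8 stall=2 (RAW on I3.r3 (WB@10)) EX@11 MEM@12 WB@13
I5 sub r5 <- r2,r5: IF@8 ID@11 stall=0 (-) EX@12 MEM@13 WB@14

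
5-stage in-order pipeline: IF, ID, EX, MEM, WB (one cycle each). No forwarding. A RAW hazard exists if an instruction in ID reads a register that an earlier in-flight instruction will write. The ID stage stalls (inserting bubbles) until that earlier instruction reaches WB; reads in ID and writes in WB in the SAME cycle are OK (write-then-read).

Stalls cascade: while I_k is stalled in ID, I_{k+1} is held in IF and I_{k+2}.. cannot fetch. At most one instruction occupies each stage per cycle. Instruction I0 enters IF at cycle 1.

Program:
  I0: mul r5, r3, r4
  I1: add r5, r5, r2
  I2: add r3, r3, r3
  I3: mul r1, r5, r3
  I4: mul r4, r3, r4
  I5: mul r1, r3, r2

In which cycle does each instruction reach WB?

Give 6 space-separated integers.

Answer: 5 8 9 12 13 14

Derivation:
I0 mul r5 <- r3,r4: IF@1 ID@2 stall=0 (-) EX@3 MEM@4 WB@5
I1 add r5 <- r5,r2: IF@2 ID@3 stall=2 (RAW on I0.r5 (WB@5)) EX@6 MEM@7 WB@8
I2 add r3 <- r3,r3: IF@3 ID@6 stall=0 (-) EX@7 MEM@8 WB@9
I3 mul r1 <- r5,r3: IF@6 ID@7 stall=2 (RAW on I2.r3 (WB@9)) EX@10 MEM@11 WB@12
I4 mul r4 <- r3,r4: IF@7 ID@10 stall=0 (-) EX@11 MEM@12 WB@13
I5 mul r1 <- r3,r2: IF@10 ID@11 stall=0 (-) EX@12 MEM@13 WB@14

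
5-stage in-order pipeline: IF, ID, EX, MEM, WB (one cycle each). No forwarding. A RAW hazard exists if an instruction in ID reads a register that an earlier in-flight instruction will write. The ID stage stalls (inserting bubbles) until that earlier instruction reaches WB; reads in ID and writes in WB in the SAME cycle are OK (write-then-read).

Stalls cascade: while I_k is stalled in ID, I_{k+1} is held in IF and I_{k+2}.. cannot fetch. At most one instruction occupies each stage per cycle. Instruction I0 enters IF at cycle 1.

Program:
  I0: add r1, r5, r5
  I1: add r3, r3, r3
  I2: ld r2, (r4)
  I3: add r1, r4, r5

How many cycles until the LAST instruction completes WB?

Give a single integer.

Answer: 8

Derivation:
I0 add r1 <- r5,r5: IF@1 ID@2 stall=0 (-) EX@3 MEM@4 WB@5
I1 add r3 <- r3,r3: IF@2 ID@3 stall=0 (-) EX@4 MEM@5 WB@6
I2 ld r2 <- r4: IF@3 ID@4 stall=0 (-) EX@5 MEM@6 WB@7
I3 add r1 <- r4,r5: IF@4 ID@5 stall=0 (-) EX@6 MEM@7 WB@8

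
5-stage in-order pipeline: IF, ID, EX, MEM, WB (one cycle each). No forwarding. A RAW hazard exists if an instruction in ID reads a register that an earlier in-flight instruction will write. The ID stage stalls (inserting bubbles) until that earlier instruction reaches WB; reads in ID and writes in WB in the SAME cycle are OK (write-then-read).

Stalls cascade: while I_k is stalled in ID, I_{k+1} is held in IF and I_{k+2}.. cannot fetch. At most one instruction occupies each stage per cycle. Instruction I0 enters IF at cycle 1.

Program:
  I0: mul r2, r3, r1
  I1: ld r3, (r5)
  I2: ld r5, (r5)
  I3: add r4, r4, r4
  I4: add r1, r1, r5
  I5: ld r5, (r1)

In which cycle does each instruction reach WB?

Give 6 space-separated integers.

I0 mul r2 <- r3,r1: IF@1 ID@2 stall=0 (-) EX@3 MEM@4 WB@5
I1 ld r3 <- r5: IF@2 ID@3 stall=0 (-) EX@4 MEM@5 WB@6
I2 ld r5 <- r5: IF@3 ID@4 stall=0 (-) EX@5 MEM@6 WB@7
I3 add r4 <- r4,r4: IF@4 ID@5 stall=0 (-) EX@6 MEM@7 WB@8
I4 add r1 <- r1,r5: IF@5 ID@6 stall=1 (RAW on I2.r5 (WB@7)) EX@8 MEM@9 WB@10
I5 ld r5 <- r1: IF@6 ID@8 stall=2 (RAW on I4.r1 (WB@10)) EX@11 MEM@12 WB@13

Answer: 5 6 7 8 10 13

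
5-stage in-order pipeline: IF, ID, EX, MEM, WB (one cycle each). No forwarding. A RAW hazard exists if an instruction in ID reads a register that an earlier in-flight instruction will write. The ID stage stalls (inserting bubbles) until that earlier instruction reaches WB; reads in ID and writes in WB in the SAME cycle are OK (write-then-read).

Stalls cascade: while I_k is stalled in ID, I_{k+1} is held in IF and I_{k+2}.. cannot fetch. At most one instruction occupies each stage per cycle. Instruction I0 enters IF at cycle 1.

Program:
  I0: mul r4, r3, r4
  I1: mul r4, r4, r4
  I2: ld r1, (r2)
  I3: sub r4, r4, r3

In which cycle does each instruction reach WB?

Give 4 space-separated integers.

Answer: 5 8 9 11

Derivation:
I0 mul r4 <- r3,r4: IF@1 ID@2 stall=0 (-) EX@3 MEM@4 WB@5
I1 mul r4 <- r4,r4: IF@2 ID@3 stall=2 (RAW on I0.r4 (WB@5)) EX@6 MEM@7 WB@8
I2 ld r1 <- r2: IF@3 ID@6 stall=0 (-) EX@7 MEM@8 WB@9
I3 sub r4 <- r4,r3: IF@6 ID@7 stall=1 (RAW on I1.r4 (WB@8)) EX@9 MEM@10 WB@11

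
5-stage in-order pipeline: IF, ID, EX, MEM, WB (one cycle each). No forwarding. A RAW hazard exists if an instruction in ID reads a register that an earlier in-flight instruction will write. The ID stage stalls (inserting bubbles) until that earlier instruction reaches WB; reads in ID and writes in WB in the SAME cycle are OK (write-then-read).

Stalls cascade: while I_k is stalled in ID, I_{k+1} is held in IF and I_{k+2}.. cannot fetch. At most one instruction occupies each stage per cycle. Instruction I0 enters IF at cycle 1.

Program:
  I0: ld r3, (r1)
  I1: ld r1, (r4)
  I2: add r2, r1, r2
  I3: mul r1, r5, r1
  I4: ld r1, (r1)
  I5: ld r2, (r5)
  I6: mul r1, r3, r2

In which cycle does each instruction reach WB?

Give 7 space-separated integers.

Answer: 5 6 9 10 13 14 17

Derivation:
I0 ld r3 <- r1: IF@1 ID@2 stall=0 (-) EX@3 MEM@4 WB@5
I1 ld r1 <- r4: IF@2 ID@3 stall=0 (-) EX@4 MEM@5 WB@6
I2 add r2 <- r1,r2: IF@3 ID@4 stall=2 (RAW on I1.r1 (WB@6)) EX@7 MEM@8 WB@9
I3 mul r1 <- r5,r1: IF@4 ID@7 stall=0 (-) EX@8 MEM@9 WB@10
I4 ld r1 <- r1: IF@7 ID@8 stall=2 (RAW on I3.r1 (WB@10)) EX@11 MEM@12 WB@13
I5 ld r2 <- r5: IF@8 ID@11 stall=0 (-) EX@12 MEM@13 WB@14
I6 mul r1 <- r3,r2: IF@11 ID@12 stall=2 (RAW on I5.r2 (WB@14)) EX@15 MEM@16 WB@17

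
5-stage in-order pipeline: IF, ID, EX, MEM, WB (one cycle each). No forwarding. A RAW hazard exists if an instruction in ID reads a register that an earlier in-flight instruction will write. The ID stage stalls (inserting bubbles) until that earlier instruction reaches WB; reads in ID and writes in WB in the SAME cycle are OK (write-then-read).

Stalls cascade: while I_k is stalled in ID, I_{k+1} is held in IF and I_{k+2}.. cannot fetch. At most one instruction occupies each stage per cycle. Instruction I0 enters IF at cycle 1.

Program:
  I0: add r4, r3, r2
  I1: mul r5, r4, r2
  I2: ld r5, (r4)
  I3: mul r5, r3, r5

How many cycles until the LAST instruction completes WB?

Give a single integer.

Answer: 12

Derivation:
I0 add r4 <- r3,r2: IF@1 ID@2 stall=0 (-) EX@3 MEM@4 WB@5
I1 mul r5 <- r4,r2: IF@2 ID@3 stall=2 (RAW on I0.r4 (WB@5)) EX@6 MEM@7 WB@8
I2 ld r5 <- r4: IF@3 ID@6 stall=0 (-) EX@7 MEM@8 WB@9
I3 mul r5 <- r3,r5: IF@6 ID@7 stall=2 (RAW on I2.r5 (WB@9)) EX@10 MEM@11 WB@12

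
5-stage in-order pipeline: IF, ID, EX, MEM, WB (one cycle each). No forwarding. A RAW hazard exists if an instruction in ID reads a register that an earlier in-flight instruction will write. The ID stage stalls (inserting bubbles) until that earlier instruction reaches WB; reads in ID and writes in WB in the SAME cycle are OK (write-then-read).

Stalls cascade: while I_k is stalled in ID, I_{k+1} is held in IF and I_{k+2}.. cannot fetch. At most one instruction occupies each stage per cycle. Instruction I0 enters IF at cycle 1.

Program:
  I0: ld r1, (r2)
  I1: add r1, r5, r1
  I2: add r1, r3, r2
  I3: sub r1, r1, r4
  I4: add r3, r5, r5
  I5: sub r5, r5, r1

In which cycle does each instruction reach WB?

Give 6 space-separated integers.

Answer: 5 8 9 12 13 15

Derivation:
I0 ld r1 <- r2: IF@1 ID@2 stall=0 (-) EX@3 MEM@4 WB@5
I1 add r1 <- r5,r1: IF@2 ID@3 stall=2 (RAW on I0.r1 (WB@5)) EX@6 MEM@7 WB@8
I2 add r1 <- r3,r2: IF@3 ID@6 stall=0 (-) EX@7 MEM@8 WB@9
I3 sub r1 <- r1,r4: IF@6 ID@7 stall=2 (RAW on I2.r1 (WB@9)) EX@10 MEM@11 WB@12
I4 add r3 <- r5,r5: IF@7 ID@10 stall=0 (-) EX@11 MEM@12 WB@13
I5 sub r5 <- r5,r1: IF@10 ID@11 stall=1 (RAW on I3.r1 (WB@12)) EX@13 MEM@14 WB@15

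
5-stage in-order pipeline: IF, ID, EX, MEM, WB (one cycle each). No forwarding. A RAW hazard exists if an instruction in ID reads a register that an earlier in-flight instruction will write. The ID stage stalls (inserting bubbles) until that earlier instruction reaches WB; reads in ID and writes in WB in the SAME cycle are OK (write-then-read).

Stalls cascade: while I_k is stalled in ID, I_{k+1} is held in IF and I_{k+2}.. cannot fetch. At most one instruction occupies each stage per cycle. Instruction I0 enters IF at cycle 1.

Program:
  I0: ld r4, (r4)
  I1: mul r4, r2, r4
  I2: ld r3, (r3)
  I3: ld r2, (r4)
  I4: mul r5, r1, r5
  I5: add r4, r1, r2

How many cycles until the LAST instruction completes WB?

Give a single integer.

I0 ld r4 <- r4: IF@1 ID@2 stall=0 (-) EX@3 MEM@4 WB@5
I1 mul r4 <- r2,r4: IF@2 ID@3 stall=2 (RAW on I0.r4 (WB@5)) EX@6 MEM@7 WB@8
I2 ld r3 <- r3: IF@3 ID@6 stall=0 (-) EX@7 MEM@8 WB@9
I3 ld r2 <- r4: IF@6 ID@7 stall=1 (RAW on I1.r4 (WB@8)) EX@9 MEM@10 WB@11
I4 mul r5 <- r1,r5: IF@7 ID@9 stall=0 (-) EX@10 MEM@11 WB@12
I5 add r4 <- r1,r2: IF@9 ID@10 stall=1 (RAW on I3.r2 (WB@11)) EX@12 MEM@13 WB@14

Answer: 14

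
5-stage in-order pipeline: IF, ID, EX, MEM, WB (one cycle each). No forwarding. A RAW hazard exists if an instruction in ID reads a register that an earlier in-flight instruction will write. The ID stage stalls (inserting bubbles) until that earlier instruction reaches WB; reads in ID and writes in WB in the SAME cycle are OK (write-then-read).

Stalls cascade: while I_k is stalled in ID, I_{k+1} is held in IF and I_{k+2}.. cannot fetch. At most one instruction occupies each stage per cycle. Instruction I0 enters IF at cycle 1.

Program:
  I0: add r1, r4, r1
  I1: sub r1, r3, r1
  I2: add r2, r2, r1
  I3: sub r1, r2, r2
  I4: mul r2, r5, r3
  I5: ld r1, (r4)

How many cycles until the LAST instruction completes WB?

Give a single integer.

Answer: 16

Derivation:
I0 add r1 <- r4,r1: IF@1 ID@2 stall=0 (-) EX@3 MEM@4 WB@5
I1 sub r1 <- r3,r1: IF@2 ID@3 stall=2 (RAW on I0.r1 (WB@5)) EX@6 MEM@7 WB@8
I2 add r2 <- r2,r1: IF@3 ID@6 stall=2 (RAW on I1.r1 (WB@8)) EX@9 MEM@10 WB@11
I3 sub r1 <- r2,r2: IF@6 ID@9 stall=2 (RAW on I2.r2 (WB@11)) EX@12 MEM@13 WB@14
I4 mul r2 <- r5,r3: IF@9 ID@12 stall=0 (-) EX@13 MEM@14 WB@15
I5 ld r1 <- r4: IF@12 ID@13 stall=0 (-) EX@14 MEM@15 WB@16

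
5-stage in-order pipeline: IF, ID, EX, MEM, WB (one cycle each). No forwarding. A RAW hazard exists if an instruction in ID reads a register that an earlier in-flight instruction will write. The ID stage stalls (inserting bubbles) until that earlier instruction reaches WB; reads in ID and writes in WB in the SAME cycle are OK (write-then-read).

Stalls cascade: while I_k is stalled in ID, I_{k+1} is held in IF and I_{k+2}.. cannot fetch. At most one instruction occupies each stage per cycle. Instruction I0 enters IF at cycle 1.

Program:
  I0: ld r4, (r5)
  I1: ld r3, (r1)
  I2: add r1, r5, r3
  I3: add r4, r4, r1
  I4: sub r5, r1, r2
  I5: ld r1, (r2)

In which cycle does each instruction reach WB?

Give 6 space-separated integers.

Answer: 5 6 9 12 13 14

Derivation:
I0 ld r4 <- r5: IF@1 ID@2 stall=0 (-) EX@3 MEM@4 WB@5
I1 ld r3 <- r1: IF@2 ID@3 stall=0 (-) EX@4 MEM@5 WB@6
I2 add r1 <- r5,r3: IF@3 ID@4 stall=2 (RAW on I1.r3 (WB@6)) EX@7 MEM@8 WB@9
I3 add r4 <- r4,r1: IF@4 ID@7 stall=2 (RAW on I2.r1 (WB@9)) EX@10 MEM@11 WB@12
I4 sub r5 <- r1,r2: IF@7 ID@10 stall=0 (-) EX@11 MEM@12 WB@13
I5 ld r1 <- r2: IF@10 ID@11 stall=0 (-) EX@12 MEM@13 WB@14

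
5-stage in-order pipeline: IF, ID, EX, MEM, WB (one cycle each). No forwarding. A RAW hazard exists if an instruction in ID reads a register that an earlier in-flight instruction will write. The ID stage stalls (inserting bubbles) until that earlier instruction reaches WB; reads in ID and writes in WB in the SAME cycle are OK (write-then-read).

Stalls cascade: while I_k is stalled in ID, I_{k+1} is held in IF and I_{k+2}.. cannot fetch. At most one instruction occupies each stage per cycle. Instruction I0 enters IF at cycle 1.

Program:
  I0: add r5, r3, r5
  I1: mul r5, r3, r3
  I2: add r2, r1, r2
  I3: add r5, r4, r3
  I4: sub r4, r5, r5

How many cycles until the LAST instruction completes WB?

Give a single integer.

Answer: 11

Derivation:
I0 add r5 <- r3,r5: IF@1 ID@2 stall=0 (-) EX@3 MEM@4 WB@5
I1 mul r5 <- r3,r3: IF@2 ID@3 stall=0 (-) EX@4 MEM@5 WB@6
I2 add r2 <- r1,r2: IF@3 ID@4 stall=0 (-) EX@5 MEM@6 WB@7
I3 add r5 <- r4,r3: IF@4 ID@5 stall=0 (-) EX@6 MEM@7 WB@8
I4 sub r4 <- r5,r5: IF@5 ID@6 stall=2 (RAW on I3.r5 (WB@8)) EX@9 MEM@10 WB@11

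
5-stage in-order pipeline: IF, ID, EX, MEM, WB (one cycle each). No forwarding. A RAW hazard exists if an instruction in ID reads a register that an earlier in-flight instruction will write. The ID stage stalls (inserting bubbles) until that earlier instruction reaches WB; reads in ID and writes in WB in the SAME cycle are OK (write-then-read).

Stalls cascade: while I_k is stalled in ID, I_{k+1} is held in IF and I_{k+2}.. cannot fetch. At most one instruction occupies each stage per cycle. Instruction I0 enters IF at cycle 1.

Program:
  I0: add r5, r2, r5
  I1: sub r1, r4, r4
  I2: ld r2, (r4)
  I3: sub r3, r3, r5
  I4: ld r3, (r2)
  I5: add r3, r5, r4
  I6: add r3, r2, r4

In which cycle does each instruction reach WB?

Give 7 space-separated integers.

I0 add r5 <- r2,r5: IF@1 ID@2 stall=0 (-) EX@3 MEM@4 WB@5
I1 sub r1 <- r4,r4: IF@2 ID@3 stall=0 (-) EX@4 MEM@5 WB@6
I2 ld r2 <- r4: IF@3 ID@4 stall=0 (-) EX@5 MEM@6 WB@7
I3 sub r3 <- r3,r5: IF@4 ID@5 stall=0 (-) EX@6 MEM@7 WB@8
I4 ld r3 <- r2: IF@5 ID@6 stall=1 (RAW on I2.r2 (WB@7)) EX@8 MEM@9 WB@10
I5 add r3 <- r5,r4: IF@6 ID@8 stall=0 (-) EX@9 MEM@10 WB@11
I6 add r3 <- r2,r4: IF@8 ID@9 stall=0 (-) EX@10 MEM@11 WB@12

Answer: 5 6 7 8 10 11 12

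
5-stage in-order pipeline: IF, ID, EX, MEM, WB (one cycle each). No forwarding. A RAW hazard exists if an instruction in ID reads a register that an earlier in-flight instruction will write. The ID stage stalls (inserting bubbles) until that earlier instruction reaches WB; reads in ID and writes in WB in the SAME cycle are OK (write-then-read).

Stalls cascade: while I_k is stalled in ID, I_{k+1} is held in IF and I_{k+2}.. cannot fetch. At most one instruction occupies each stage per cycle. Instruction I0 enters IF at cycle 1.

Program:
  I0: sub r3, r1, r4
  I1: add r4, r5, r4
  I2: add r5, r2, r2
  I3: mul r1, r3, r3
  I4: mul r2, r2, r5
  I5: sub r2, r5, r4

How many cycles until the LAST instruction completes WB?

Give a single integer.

Answer: 11

Derivation:
I0 sub r3 <- r1,r4: IF@1 ID@2 stall=0 (-) EX@3 MEM@4 WB@5
I1 add r4 <- r5,r4: IF@2 ID@3 stall=0 (-) EX@4 MEM@5 WB@6
I2 add r5 <- r2,r2: IF@3 ID@4 stall=0 (-) EX@5 MEM@6 WB@7
I3 mul r1 <- r3,r3: IF@4 ID@5 stall=0 (-) EX@6 MEM@7 WB@8
I4 mul r2 <- r2,r5: IF@5 ID@6 stall=1 (RAW on I2.r5 (WB@7)) EX@8 MEM@9 WB@10
I5 sub r2 <- r5,r4: IF@6 ID@8 stall=0 (-) EX@9 MEM@10 WB@11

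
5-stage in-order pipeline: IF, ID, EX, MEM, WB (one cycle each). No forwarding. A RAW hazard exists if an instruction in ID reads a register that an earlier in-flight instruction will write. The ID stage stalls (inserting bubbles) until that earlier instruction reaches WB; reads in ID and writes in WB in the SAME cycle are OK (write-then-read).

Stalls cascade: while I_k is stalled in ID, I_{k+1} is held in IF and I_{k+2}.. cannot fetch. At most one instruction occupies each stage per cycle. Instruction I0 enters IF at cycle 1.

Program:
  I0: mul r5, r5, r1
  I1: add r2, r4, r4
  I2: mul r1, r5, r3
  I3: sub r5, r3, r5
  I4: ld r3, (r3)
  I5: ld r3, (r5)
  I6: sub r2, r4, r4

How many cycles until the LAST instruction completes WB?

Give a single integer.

I0 mul r5 <- r5,r1: IF@1 ID@2 stall=0 (-) EX@3 MEM@4 WB@5
I1 add r2 <- r4,r4: IF@2 ID@3 stall=0 (-) EX@4 MEM@5 WB@6
I2 mul r1 <- r5,r3: IF@3 ID@4 stall=1 (RAW on I0.r5 (WB@5)) EX@6 MEM@7 WB@8
I3 sub r5 <- r3,r5: IF@4 ID@6 stall=0 (-) EX@7 MEM@8 WB@9
I4 ld r3 <- r3: IF@6 ID@7 stall=0 (-) EX@8 MEM@9 WB@10
I5 ld r3 <- r5: IF@7 ID@8 stall=1 (RAW on I3.r5 (WB@9)) EX@10 MEM@11 WB@12
I6 sub r2 <- r4,r4: IF@8 ID@10 stall=0 (-) EX@11 MEM@12 WB@13

Answer: 13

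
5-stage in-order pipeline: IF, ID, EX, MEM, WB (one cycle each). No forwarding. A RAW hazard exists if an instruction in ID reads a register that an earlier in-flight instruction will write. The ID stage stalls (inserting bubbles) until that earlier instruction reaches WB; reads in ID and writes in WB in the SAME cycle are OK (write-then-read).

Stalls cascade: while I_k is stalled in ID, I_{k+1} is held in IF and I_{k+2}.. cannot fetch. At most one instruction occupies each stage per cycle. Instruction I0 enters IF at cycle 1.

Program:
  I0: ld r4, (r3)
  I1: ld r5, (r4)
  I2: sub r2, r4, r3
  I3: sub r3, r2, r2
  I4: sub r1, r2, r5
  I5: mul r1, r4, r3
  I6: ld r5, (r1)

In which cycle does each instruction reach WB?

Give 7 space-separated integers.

Answer: 5 8 9 12 13 15 18

Derivation:
I0 ld r4 <- r3: IF@1 ID@2 stall=0 (-) EX@3 MEM@4 WB@5
I1 ld r5 <- r4: IF@2 ID@3 stall=2 (RAW on I0.r4 (WB@5)) EX@6 MEM@7 WB@8
I2 sub r2 <- r4,r3: IF@3 ID@6 stall=0 (-) EX@7 MEM@8 WB@9
I3 sub r3 <- r2,r2: IF@6 ID@7 stall=2 (RAW on I2.r2 (WB@9)) EX@10 MEM@11 WB@12
I4 sub r1 <- r2,r5: IF@7 ID@10 stall=0 (-) EX@11 MEM@12 WB@13
I5 mul r1 <- r4,r3: IF@10 ID@11 stall=1 (RAW on I3.r3 (WB@12)) EX@13 MEM@14 WB@15
I6 ld r5 <- r1: IF@11 ID@13 stall=2 (RAW on I5.r1 (WB@15)) EX@16 MEM@17 WB@18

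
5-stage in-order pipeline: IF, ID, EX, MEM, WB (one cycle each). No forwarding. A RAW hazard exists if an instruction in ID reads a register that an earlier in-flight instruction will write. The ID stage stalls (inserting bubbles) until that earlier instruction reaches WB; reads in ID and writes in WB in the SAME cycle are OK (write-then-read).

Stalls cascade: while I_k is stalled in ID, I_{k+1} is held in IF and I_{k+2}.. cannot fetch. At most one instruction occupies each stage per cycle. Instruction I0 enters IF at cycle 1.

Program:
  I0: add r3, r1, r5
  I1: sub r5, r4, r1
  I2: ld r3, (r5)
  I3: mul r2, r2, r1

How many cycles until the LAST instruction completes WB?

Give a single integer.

Answer: 10

Derivation:
I0 add r3 <- r1,r5: IF@1 ID@2 stall=0 (-) EX@3 MEM@4 WB@5
I1 sub r5 <- r4,r1: IF@2 ID@3 stall=0 (-) EX@4 MEM@5 WB@6
I2 ld r3 <- r5: IF@3 ID@4 stall=2 (RAW on I1.r5 (WB@6)) EX@7 MEM@8 WB@9
I3 mul r2 <- r2,r1: IF@4 ID@7 stall=0 (-) EX@8 MEM@9 WB@10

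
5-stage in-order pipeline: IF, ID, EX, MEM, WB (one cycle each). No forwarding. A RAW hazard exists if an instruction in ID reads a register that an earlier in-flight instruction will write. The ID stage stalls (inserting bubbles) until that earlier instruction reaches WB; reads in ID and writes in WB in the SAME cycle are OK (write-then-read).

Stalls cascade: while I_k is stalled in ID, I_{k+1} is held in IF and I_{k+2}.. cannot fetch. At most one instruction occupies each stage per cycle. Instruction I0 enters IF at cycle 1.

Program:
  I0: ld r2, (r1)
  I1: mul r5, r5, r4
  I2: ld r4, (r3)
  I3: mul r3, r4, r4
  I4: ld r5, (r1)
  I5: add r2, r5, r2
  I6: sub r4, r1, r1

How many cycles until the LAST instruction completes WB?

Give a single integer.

Answer: 15

Derivation:
I0 ld r2 <- r1: IF@1 ID@2 stall=0 (-) EX@3 MEM@4 WB@5
I1 mul r5 <- r5,r4: IF@2 ID@3 stall=0 (-) EX@4 MEM@5 WB@6
I2 ld r4 <- r3: IF@3 ID@4 stall=0 (-) EX@5 MEM@6 WB@7
I3 mul r3 <- r4,r4: IF@4 ID@5 stall=2 (RAW on I2.r4 (WB@7)) EX@8 MEM@9 WB@10
I4 ld r5 <- r1: IF@5 ID@8 stall=0 (-) EX@9 MEM@10 WB@11
I5 add r2 <- r5,r2: IF@8 ID@9 stall=2 (RAW on I4.r5 (WB@11)) EX@12 MEM@13 WB@14
I6 sub r4 <- r1,r1: IF@9 ID@12 stall=0 (-) EX@13 MEM@14 WB@15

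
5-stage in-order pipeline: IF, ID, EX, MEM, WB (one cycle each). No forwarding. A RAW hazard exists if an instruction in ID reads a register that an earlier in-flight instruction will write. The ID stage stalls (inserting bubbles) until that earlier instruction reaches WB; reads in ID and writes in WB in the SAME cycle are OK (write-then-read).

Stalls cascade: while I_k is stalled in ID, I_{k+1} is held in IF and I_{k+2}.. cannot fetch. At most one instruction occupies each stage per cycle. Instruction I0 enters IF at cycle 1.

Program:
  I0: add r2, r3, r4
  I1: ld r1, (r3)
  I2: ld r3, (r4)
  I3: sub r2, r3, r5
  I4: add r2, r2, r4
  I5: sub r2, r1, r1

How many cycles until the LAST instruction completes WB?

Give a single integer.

I0 add r2 <- r3,r4: IF@1 ID@2 stall=0 (-) EX@3 MEM@4 WB@5
I1 ld r1 <- r3: IF@2 ID@3 stall=0 (-) EX@4 MEM@5 WB@6
I2 ld r3 <- r4: IF@3 ID@4 stall=0 (-) EX@5 MEM@6 WB@7
I3 sub r2 <- r3,r5: IF@4 ID@5 stall=2 (RAW on I2.r3 (WB@7)) EX@8 MEM@9 WB@10
I4 add r2 <- r2,r4: IF@5 ID@8 stall=2 (RAW on I3.r2 (WB@10)) EX@11 MEM@12 WB@13
I5 sub r2 <- r1,r1: IF@8 ID@11 stall=0 (-) EX@12 MEM@13 WB@14

Answer: 14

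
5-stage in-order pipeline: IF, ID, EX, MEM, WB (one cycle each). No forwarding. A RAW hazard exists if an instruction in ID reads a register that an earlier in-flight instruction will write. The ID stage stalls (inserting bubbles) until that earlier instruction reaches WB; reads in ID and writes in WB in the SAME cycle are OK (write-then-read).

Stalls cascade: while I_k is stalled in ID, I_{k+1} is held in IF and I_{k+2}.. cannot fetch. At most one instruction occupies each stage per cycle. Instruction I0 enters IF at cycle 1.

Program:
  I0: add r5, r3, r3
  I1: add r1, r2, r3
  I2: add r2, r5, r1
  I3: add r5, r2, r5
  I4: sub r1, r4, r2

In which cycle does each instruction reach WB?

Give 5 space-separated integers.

I0 add r5 <- r3,r3: IF@1 ID@2 stall=0 (-) EX@3 MEM@4 WB@5
I1 add r1 <- r2,r3: IF@2 ID@3 stall=0 (-) EX@4 MEM@5 WB@6
I2 add r2 <- r5,r1: IF@3 ID@4 stall=2 (RAW on I1.r1 (WB@6)) EX@7 MEM@8 WB@9
I3 add r5 <- r2,r5: IF@4 ID@7 stall=2 (RAW on I2.r2 (WB@9)) EX@10 MEM@11 WB@12
I4 sub r1 <- r4,r2: IF@7 ID@10 stall=0 (-) EX@11 MEM@12 WB@13

Answer: 5 6 9 12 13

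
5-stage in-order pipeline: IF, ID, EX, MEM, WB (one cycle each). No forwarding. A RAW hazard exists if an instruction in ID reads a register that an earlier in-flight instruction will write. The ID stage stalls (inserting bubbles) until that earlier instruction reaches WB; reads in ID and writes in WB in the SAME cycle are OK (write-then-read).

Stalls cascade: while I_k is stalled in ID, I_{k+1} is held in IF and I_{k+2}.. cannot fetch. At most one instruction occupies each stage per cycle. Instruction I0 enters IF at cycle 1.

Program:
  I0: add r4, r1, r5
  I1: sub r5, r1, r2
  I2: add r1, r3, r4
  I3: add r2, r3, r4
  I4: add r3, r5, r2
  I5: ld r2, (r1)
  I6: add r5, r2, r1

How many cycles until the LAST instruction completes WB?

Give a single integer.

I0 add r4 <- r1,r5: IF@1 ID@2 stall=0 (-) EX@3 MEM@4 WB@5
I1 sub r5 <- r1,r2: IF@2 ID@3 stall=0 (-) EX@4 MEM@5 WB@6
I2 add r1 <- r3,r4: IF@3 ID@4 stall=1 (RAW on I0.r4 (WB@5)) EX@6 MEM@7 WB@8
I3 add r2 <- r3,r4: IF@4 ID@6 stall=0 (-) EX@7 MEM@8 WB@9
I4 add r3 <- r5,r2: IF@6 ID@7 stall=2 (RAW on I3.r2 (WB@9)) EX@10 MEM@11 WB@12
I5 ld r2 <- r1: IF@7 ID@10 stall=0 (-) EX@11 MEM@12 WB@13
I6 add r5 <- r2,r1: IF@10 ID@11 stall=2 (RAW on I5.r2 (WB@13)) EX@14 MEM@15 WB@16

Answer: 16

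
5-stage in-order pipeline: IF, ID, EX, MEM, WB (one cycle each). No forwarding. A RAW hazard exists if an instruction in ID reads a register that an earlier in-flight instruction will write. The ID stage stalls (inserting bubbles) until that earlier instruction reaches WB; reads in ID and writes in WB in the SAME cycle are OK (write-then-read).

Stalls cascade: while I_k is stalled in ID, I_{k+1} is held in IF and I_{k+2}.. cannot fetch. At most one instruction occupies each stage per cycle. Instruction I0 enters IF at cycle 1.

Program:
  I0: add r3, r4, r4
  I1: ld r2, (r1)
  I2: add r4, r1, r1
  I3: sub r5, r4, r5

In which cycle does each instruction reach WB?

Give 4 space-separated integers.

I0 add r3 <- r4,r4: IF@1 ID@2 stall=0 (-) EX@3 MEM@4 WB@5
I1 ld r2 <- r1: IF@2 ID@3 stall=0 (-) EX@4 MEM@5 WB@6
I2 add r4 <- r1,r1: IF@3 ID@4 stall=0 (-) EX@5 MEM@6 WB@7
I3 sub r5 <- r4,r5: IF@4 ID@5 stall=2 (RAW on I2.r4 (WB@7)) EX@8 MEM@9 WB@10

Answer: 5 6 7 10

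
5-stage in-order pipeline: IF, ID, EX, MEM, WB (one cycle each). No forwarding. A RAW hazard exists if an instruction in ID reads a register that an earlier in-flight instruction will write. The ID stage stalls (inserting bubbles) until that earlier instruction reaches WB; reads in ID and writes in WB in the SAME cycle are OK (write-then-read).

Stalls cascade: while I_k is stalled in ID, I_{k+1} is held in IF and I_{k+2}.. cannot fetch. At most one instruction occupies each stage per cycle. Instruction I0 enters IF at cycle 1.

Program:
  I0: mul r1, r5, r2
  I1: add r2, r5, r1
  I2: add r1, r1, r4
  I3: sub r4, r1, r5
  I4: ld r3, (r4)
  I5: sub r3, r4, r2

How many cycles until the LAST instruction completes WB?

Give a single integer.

I0 mul r1 <- r5,r2: IF@1 ID@2 stall=0 (-) EX@3 MEM@4 WB@5
I1 add r2 <- r5,r1: IF@2 ID@3 stall=2 (RAW on I0.r1 (WB@5)) EX@6 MEM@7 WB@8
I2 add r1 <- r1,r4: IF@3 ID@6 stall=0 (-) EX@7 MEM@8 WB@9
I3 sub r4 <- r1,r5: IF@6 ID@7 stall=2 (RAW on I2.r1 (WB@9)) EX@10 MEM@11 WB@12
I4 ld r3 <- r4: IF@7 ID@10 stall=2 (RAW on I3.r4 (WB@12)) EX@13 MEM@14 WB@15
I5 sub r3 <- r4,r2: IF@10 ID@13 stall=0 (-) EX@14 MEM@15 WB@16

Answer: 16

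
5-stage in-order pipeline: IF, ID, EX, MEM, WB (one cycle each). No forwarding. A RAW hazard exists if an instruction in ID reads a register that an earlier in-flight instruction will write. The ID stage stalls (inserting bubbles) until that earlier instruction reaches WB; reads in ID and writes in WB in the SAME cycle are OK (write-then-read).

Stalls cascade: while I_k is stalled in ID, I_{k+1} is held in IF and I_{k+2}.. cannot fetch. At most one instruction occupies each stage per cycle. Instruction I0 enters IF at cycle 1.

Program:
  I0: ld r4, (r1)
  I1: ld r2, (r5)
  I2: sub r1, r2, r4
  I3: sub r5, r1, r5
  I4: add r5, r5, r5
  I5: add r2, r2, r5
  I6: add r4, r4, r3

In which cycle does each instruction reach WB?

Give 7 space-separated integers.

I0 ld r4 <- r1: IF@1 ID@2 stall=0 (-) EX@3 MEM@4 WB@5
I1 ld r2 <- r5: IF@2 ID@3 stall=0 (-) EX@4 MEM@5 WB@6
I2 sub r1 <- r2,r4: IF@3 ID@4 stall=2 (RAW on I1.r2 (WB@6)) EX@7 MEM@8 WB@9
I3 sub r5 <- r1,r5: IF@4 ID@7 stall=2 (RAW on I2.r1 (WB@9)) EX@10 MEM@11 WB@12
I4 add r5 <- r5,r5: IF@7 ID@10 stall=2 (RAW on I3.r5 (WB@12)) EX@13 MEM@14 WB@15
I5 add r2 <- r2,r5: IF@10 ID@13 stall=2 (RAW on I4.r5 (WB@15)) EX@16 MEM@17 WB@18
I6 add r4 <- r4,r3: IF@13 ID@16 stall=0 (-) EX@17 MEM@18 WB@19

Answer: 5 6 9 12 15 18 19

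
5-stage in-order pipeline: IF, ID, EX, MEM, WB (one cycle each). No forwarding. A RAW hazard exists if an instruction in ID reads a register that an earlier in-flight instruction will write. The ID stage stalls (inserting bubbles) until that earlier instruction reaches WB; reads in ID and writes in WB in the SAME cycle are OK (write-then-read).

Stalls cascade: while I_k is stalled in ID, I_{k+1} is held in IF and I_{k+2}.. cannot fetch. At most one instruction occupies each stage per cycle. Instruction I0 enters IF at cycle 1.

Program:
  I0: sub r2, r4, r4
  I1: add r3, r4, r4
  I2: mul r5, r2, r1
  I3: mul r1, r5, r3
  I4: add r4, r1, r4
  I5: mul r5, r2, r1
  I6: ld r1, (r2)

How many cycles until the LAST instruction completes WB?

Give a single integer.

I0 sub r2 <- r4,r4: IF@1 ID@2 stall=0 (-) EX@3 MEM@4 WB@5
I1 add r3 <- r4,r4: IF@2 ID@3 stall=0 (-) EX@4 MEM@5 WB@6
I2 mul r5 <- r2,r1: IF@3 ID@4 stall=1 (RAW on I0.r2 (WB@5)) EX@6 MEM@7 WB@8
I3 mul r1 <- r5,r3: IF@4 ID@6 stall=2 (RAW on I2.r5 (WB@8)) EX@9 MEM@10 WB@11
I4 add r4 <- r1,r4: IF@6 ID@9 stall=2 (RAW on I3.r1 (WB@11)) EX@12 MEM@13 WB@14
I5 mul r5 <- r2,r1: IF@9 ID@12 stall=0 (-) EX@13 MEM@14 WB@15
I6 ld r1 <- r2: IF@12 ID@13 stall=0 (-) EX@14 MEM@15 WB@16

Answer: 16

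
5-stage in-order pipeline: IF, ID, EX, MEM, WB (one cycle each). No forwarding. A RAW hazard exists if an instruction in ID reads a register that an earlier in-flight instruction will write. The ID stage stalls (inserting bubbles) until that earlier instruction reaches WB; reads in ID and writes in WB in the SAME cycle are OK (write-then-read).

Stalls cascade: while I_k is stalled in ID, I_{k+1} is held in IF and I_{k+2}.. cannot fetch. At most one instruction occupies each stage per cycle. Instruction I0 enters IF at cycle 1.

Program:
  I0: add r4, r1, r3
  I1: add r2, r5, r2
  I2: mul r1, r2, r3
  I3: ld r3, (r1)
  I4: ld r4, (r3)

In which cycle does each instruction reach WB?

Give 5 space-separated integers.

I0 add r4 <- r1,r3: IF@1 ID@2 stall=0 (-) EX@3 MEM@4 WB@5
I1 add r2 <- r5,r2: IF@2 ID@3 stall=0 (-) EX@4 MEM@5 WB@6
I2 mul r1 <- r2,r3: IF@3 ID@4 stall=2 (RAW on I1.r2 (WB@6)) EX@7 MEM@8 WB@9
I3 ld r3 <- r1: IF@4 ID@7 stall=2 (RAW on I2.r1 (WB@9)) EX@10 MEM@11 WB@12
I4 ld r4 <- r3: IF@7 ID@10 stall=2 (RAW on I3.r3 (WB@12)) EX@13 MEM@14 WB@15

Answer: 5 6 9 12 15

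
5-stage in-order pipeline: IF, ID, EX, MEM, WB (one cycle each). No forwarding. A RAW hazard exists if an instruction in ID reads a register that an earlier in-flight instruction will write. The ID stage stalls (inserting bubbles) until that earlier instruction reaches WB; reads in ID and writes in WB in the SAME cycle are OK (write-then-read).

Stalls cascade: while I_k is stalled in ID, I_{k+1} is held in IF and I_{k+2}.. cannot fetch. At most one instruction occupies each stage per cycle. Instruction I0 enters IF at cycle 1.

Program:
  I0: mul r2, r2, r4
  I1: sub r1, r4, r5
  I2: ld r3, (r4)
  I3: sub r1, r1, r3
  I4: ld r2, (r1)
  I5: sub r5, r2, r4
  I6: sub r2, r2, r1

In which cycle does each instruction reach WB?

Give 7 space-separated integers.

I0 mul r2 <- r2,r4: IF@1 ID@2 stall=0 (-) EX@3 MEM@4 WB@5
I1 sub r1 <- r4,r5: IF@2 ID@3 stall=0 (-) EX@4 MEM@5 WB@6
I2 ld r3 <- r4: IF@3 ID@4 stall=0 (-) EX@5 MEM@6 WB@7
I3 sub r1 <- r1,r3: IF@4 ID@5 stall=2 (RAW on I2.r3 (WB@7)) EX@8 MEM@9 WB@10
I4 ld r2 <- r1: IF@5 ID@8 stall=2 (RAW on I3.r1 (WB@10)) EX@11 MEM@12 WB@13
I5 sub r5 <- r2,r4: IF@8 ID@11 stall=2 (RAW on I4.r2 (WB@13)) EX@14 MEM@15 WB@16
I6 sub r2 <- r2,r1: IF@11 ID@14 stall=0 (-) EX@15 MEM@16 WB@17

Answer: 5 6 7 10 13 16 17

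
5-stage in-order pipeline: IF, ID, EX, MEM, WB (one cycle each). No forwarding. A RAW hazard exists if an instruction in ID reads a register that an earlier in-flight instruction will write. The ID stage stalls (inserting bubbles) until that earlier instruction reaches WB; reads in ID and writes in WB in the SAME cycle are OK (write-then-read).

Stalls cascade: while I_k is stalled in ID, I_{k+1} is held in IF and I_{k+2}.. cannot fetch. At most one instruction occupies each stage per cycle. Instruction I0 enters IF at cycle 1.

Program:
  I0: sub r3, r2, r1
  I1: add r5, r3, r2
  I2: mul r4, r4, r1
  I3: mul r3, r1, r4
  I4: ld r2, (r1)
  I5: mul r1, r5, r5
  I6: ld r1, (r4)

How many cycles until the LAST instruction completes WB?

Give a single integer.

Answer: 15

Derivation:
I0 sub r3 <- r2,r1: IF@1 ID@2 stall=0 (-) EX@3 MEM@4 WB@5
I1 add r5 <- r3,r2: IF@2 ID@3 stall=2 (RAW on I0.r3 (WB@5)) EX@6 MEM@7 WB@8
I2 mul r4 <- r4,r1: IF@3 ID@6 stall=0 (-) EX@7 MEM@8 WB@9
I3 mul r3 <- r1,r4: IF@6 ID@7 stall=2 (RAW on I2.r4 (WB@9)) EX@10 MEM@11 WB@12
I4 ld r2 <- r1: IF@7 ID@10 stall=0 (-) EX@11 MEM@12 WB@13
I5 mul r1 <- r5,r5: IF@10 ID@11 stall=0 (-) EX@12 MEM@13 WB@14
I6 ld r1 <- r4: IF@11 ID@12 stall=0 (-) EX@13 MEM@14 WB@15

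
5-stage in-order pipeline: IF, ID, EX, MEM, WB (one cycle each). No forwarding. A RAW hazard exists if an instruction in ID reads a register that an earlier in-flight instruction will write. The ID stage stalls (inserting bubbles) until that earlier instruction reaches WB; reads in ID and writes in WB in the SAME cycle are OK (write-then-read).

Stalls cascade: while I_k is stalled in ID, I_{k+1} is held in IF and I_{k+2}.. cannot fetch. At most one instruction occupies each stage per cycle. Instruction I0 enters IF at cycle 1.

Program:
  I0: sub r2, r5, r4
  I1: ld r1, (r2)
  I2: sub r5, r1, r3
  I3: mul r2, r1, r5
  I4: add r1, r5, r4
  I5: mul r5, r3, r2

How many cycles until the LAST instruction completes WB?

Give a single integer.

Answer: 17

Derivation:
I0 sub r2 <- r5,r4: IF@1 ID@2 stall=0 (-) EX@3 MEM@4 WB@5
I1 ld r1 <- r2: IF@2 ID@3 stall=2 (RAW on I0.r2 (WB@5)) EX@6 MEM@7 WB@8
I2 sub r5 <- r1,r3: IF@3 ID@6 stall=2 (RAW on I1.r1 (WB@8)) EX@9 MEM@10 WB@11
I3 mul r2 <- r1,r5: IF@6 ID@9 stall=2 (RAW on I2.r5 (WB@11)) EX@12 MEM@13 WB@14
I4 add r1 <- r5,r4: IF@9 ID@12 stall=0 (-) EX@13 MEM@14 WB@15
I5 mul r5 <- r3,r2: IF@12 ID@13 stall=1 (RAW on I3.r2 (WB@14)) EX@15 MEM@16 WB@17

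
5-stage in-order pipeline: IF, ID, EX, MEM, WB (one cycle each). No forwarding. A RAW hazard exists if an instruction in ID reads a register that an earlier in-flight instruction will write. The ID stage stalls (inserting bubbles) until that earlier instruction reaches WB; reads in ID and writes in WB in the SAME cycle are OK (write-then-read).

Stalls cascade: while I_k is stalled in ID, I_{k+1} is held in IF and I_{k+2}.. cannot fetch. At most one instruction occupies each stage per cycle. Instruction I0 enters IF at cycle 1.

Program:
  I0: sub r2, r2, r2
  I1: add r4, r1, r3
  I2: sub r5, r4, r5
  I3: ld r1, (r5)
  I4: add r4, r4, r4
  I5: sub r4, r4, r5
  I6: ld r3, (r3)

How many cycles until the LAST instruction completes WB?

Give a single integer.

I0 sub r2 <- r2,r2: IF@1 ID@2 stall=0 (-) EX@3 MEM@4 WB@5
I1 add r4 <- r1,r3: IF@2 ID@3 stall=0 (-) EX@4 MEM@5 WB@6
I2 sub r5 <- r4,r5: IF@3 ID@4 stall=2 (RAW on I1.r4 (WB@6)) EX@7 MEM@8 WB@9
I3 ld r1 <- r5: IF@4 ID@7 stall=2 (RAW on I2.r5 (WB@9)) EX@10 MEM@11 WB@12
I4 add r4 <- r4,r4: IF@7 ID@10 stall=0 (-) EX@11 MEM@12 WB@13
I5 sub r4 <- r4,r5: IF@10 ID@11 stall=2 (RAW on I4.r4 (WB@13)) EX@14 MEM@15 WB@16
I6 ld r3 <- r3: IF@11 ID@14 stall=0 (-) EX@15 MEM@16 WB@17

Answer: 17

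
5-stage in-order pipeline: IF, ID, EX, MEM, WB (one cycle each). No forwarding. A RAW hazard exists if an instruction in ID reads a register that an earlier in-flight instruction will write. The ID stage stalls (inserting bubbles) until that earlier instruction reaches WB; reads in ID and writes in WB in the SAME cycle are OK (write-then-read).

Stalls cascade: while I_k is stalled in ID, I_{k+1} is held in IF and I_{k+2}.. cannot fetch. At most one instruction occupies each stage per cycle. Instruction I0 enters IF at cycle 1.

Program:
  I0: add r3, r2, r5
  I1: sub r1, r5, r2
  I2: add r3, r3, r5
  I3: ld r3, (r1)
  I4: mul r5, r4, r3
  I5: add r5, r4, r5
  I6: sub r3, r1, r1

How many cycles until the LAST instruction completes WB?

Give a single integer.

Answer: 16

Derivation:
I0 add r3 <- r2,r5: IF@1 ID@2 stall=0 (-) EX@3 MEM@4 WB@5
I1 sub r1 <- r5,r2: IF@2 ID@3 stall=0 (-) EX@4 MEM@5 WB@6
I2 add r3 <- r3,r5: IF@3 ID@4 stall=1 (RAW on I0.r3 (WB@5)) EX@6 MEM@7 WB@8
I3 ld r3 <- r1: IF@4 ID@6 stall=0 (-) EX@7 MEM@8 WB@9
I4 mul r5 <- r4,r3: IF@6 ID@7 stall=2 (RAW on I3.r3 (WB@9)) EX@10 MEM@11 WB@12
I5 add r5 <- r4,r5: IF@7 ID@10 stall=2 (RAW on I4.r5 (WB@12)) EX@13 MEM@14 WB@15
I6 sub r3 <- r1,r1: IF@10 ID@13 stall=0 (-) EX@14 MEM@15 WB@16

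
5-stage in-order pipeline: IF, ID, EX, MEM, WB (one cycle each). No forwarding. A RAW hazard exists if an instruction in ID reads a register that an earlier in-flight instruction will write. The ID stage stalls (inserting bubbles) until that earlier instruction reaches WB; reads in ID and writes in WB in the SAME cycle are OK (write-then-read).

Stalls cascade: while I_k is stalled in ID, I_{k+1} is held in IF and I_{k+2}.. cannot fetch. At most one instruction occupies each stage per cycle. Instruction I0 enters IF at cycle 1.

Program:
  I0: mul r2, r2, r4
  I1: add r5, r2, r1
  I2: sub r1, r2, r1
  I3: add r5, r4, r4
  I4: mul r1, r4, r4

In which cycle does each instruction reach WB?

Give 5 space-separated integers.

Answer: 5 8 9 10 11

Derivation:
I0 mul r2 <- r2,r4: IF@1 ID@2 stall=0 (-) EX@3 MEM@4 WB@5
I1 add r5 <- r2,r1: IF@2 ID@3 stall=2 (RAW on I0.r2 (WB@5)) EX@6 MEM@7 WB@8
I2 sub r1 <- r2,r1: IF@3 ID@6 stall=0 (-) EX@7 MEM@8 WB@9
I3 add r5 <- r4,r4: IF@6 ID@7 stall=0 (-) EX@8 MEM@9 WB@10
I4 mul r1 <- r4,r4: IF@7 ID@8 stall=0 (-) EX@9 MEM@10 WB@11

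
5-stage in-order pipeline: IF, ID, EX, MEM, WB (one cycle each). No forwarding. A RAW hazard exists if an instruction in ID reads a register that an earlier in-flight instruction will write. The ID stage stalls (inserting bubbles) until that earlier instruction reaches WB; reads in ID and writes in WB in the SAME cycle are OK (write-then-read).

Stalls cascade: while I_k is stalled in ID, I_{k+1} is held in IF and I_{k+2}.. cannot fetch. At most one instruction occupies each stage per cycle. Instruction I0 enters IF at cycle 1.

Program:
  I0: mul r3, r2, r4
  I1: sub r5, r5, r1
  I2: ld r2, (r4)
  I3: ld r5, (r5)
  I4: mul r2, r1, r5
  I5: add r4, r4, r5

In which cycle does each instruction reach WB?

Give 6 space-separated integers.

I0 mul r3 <- r2,r4: IF@1 ID@2 stall=0 (-) EX@3 MEM@4 WB@5
I1 sub r5 <- r5,r1: IF@2 ID@3 stall=0 (-) EX@4 MEM@5 WB@6
I2 ld r2 <- r4: IF@3 ID@4 stall=0 (-) EX@5 MEM@6 WB@7
I3 ld r5 <- r5: IF@4 ID@5 stall=1 (RAW on I1.r5 (WB@6)) EX@7 MEM@8 WB@9
I4 mul r2 <- r1,r5: IF@5 ID@7 stall=2 (RAW on I3.r5 (WB@9)) EX@10 MEM@11 WB@12
I5 add r4 <- r4,r5: IF@7 ID@10 stall=0 (-) EX@11 MEM@12 WB@13

Answer: 5 6 7 9 12 13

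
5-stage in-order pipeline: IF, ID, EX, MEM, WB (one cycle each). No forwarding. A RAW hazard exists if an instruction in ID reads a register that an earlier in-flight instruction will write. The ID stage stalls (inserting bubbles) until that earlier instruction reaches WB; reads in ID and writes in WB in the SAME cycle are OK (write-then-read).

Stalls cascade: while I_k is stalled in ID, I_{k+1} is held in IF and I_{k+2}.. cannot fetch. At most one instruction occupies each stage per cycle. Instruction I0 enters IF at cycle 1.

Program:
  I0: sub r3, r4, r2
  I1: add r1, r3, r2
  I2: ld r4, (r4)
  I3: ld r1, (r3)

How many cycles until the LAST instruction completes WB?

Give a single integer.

Answer: 10

Derivation:
I0 sub r3 <- r4,r2: IF@1 ID@2 stall=0 (-) EX@3 MEM@4 WB@5
I1 add r1 <- r3,r2: IF@2 ID@3 stall=2 (RAW on I0.r3 (WB@5)) EX@6 MEM@7 WB@8
I2 ld r4 <- r4: IF@3 ID@6 stall=0 (-) EX@7 MEM@8 WB@9
I3 ld r1 <- r3: IF@6 ID@7 stall=0 (-) EX@8 MEM@9 WB@10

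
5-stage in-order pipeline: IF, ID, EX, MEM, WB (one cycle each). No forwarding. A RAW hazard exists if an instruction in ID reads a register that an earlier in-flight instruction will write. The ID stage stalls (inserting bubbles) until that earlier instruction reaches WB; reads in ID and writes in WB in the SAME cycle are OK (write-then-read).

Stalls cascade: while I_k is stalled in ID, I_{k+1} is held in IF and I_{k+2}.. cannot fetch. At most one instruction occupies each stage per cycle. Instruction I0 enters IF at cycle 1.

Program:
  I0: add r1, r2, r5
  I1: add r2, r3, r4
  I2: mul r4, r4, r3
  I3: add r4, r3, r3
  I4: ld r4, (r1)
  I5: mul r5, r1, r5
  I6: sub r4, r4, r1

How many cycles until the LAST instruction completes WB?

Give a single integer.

I0 add r1 <- r2,r5: IF@1 ID@2 stall=0 (-) EX@3 MEM@4 WB@5
I1 add r2 <- r3,r4: IF@2 ID@3 stall=0 (-) EX@4 MEM@5 WB@6
I2 mul r4 <- r4,r3: IF@3 ID@4 stall=0 (-) EX@5 MEM@6 WB@7
I3 add r4 <- r3,r3: IF@4 ID@5 stall=0 (-) EX@6 MEM@7 WB@8
I4 ld r4 <- r1: IF@5 ID@6 stall=0 (-) EX@7 MEM@8 WB@9
I5 mul r5 <- r1,r5: IF@6 ID@7 stall=0 (-) EX@8 MEM@9 WB@10
I6 sub r4 <- r4,r1: IF@7 ID@8 stall=1 (RAW on I4.r4 (WB@9)) EX@10 MEM@11 WB@12

Answer: 12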